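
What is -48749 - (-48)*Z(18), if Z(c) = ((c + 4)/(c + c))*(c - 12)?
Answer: -48573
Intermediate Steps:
Z(c) = (-12 + c)*(4 + c)/(2*c) (Z(c) = ((4 + c)/((2*c)))*(-12 + c) = ((4 + c)*(1/(2*c)))*(-12 + c) = ((4 + c)/(2*c))*(-12 + c) = (-12 + c)*(4 + c)/(2*c))
-48749 - (-48)*Z(18) = -48749 - (-48)*(-4 + (½)*18 - 24/18) = -48749 - (-48)*(-4 + 9 - 24*1/18) = -48749 - (-48)*(-4 + 9 - 4/3) = -48749 - (-48)*11/3 = -48749 - 1*(-176) = -48749 + 176 = -48573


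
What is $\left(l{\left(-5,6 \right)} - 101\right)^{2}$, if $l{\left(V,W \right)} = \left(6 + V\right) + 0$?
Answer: $10000$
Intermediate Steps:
$l{\left(V,W \right)} = 6 + V$
$\left(l{\left(-5,6 \right)} - 101\right)^{2} = \left(\left(6 - 5\right) - 101\right)^{2} = \left(1 - 101\right)^{2} = \left(-100\right)^{2} = 10000$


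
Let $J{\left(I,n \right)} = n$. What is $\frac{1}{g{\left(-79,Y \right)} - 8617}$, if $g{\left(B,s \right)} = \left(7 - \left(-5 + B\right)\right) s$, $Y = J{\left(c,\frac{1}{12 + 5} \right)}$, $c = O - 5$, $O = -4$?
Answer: $- \frac{17}{146398} \approx -0.00011612$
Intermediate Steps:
$c = -9$ ($c = -4 - 5 = -9$)
$Y = \frac{1}{17}$ ($Y = \frac{1}{12 + 5} = \frac{1}{17} \approx 0.058824$)
$g{\left(B,s \right)} = s \left(12 - B\right)$ ($g{\left(B,s \right)} = \left(12 - B\right) s = s \left(12 - B\right)$)
$\frac{1}{g{\left(-79,Y \right)} - 8617} = \frac{1}{\frac{12 - -79}{17} - 8617} = \frac{1}{\frac{12 + 79}{17} - 8617} = \frac{1}{\frac{1}{17} \cdot 91 - 8617} = \frac{1}{\frac{91}{17} - 8617} = \frac{1}{- \frac{146398}{17}} = - \frac{17}{146398}$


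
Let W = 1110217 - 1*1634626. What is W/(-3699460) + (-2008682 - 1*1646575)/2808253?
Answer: -12049803913743/10389019643380 ≈ -1.1599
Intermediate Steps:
W = -524409 (W = 1110217 - 1634626 = -524409)
W/(-3699460) + (-2008682 - 1*1646575)/2808253 = -524409/(-3699460) + (-2008682 - 1*1646575)/2808253 = -524409*(-1/3699460) + (-2008682 - 1646575)*(1/2808253) = 524409/3699460 - 3655257*1/2808253 = 524409/3699460 - 3655257/2808253 = -12049803913743/10389019643380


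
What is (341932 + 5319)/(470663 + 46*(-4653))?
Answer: 347251/256625 ≈ 1.3531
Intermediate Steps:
(341932 + 5319)/(470663 + 46*(-4653)) = 347251/(470663 - 214038) = 347251/256625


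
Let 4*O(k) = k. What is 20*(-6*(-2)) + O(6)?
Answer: 483/2 ≈ 241.50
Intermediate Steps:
O(k) = k/4
20*(-6*(-2)) + O(6) = 20*(-6*(-2)) + (1/4)*6 = 20*12 + 3/2 = 240 + 3/2 = 483/2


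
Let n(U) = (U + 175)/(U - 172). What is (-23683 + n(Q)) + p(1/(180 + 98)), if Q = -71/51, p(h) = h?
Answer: -58223650351/2458354 ≈ -23684.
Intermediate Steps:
Q = -71/51 (Q = -71*1/51 = -71/51 ≈ -1.3922)
n(U) = (175 + U)/(-172 + U)
(-23683 + n(Q)) + p(1/(180 + 98)) = (-23683 + (175 - 71/51)/(-172 - 71/51)) + 1/(180 + 98) = (-23683 + (8854/51)/(-8843/51)) + 1/278 = (-23683 - 51/8843*8854/51) + 1/278 = (-23683 - 8854/8843) + 1/278 = -209437623/8843 + 1/278 = -58223650351/2458354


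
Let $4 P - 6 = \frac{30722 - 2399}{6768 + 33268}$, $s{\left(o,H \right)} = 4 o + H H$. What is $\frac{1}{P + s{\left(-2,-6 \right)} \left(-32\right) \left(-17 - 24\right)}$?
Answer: $\frac{160144}{5883318523} \approx 2.722 \cdot 10^{-5}$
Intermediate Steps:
$s{\left(o,H \right)} = H^{2} + 4 o$ ($s{\left(o,H \right)} = 4 o + H^{2} = H^{2} + 4 o$)
$P = \frac{268539}{160144}$ ($P = \frac{3}{2} + \frac{\left(30722 - 2399\right) \frac{1}{6768 + 33268}}{4} = \frac{3}{2} + \frac{28323 \cdot \frac{1}{40036}}{4} = \frac{3}{2} + \frac{1}{4} \cdot \frac{28323}{40036} = \frac{3}{2} + \frac{28323}{160144} = \frac{268539}{160144} \approx 1.6769$)
$\frac{1}{P + s{\left(-2,-6 \right)} \left(-32\right) \left(-17 - 24\right)} = \frac{1}{\frac{268539}{160144} + \left(\left(-6\right)^{2} + 4 \left(-2\right)\right) \left(-32\right) \left(-17 - 24\right)} = \frac{1}{\frac{268539}{160144} + \left(36 - 8\right) \left(-32\right) \left(-17 - 24\right)} = \frac{1}{\frac{268539}{160144} + 28 \left(-32\right) \left(-41\right)} = \frac{1}{\frac{268539}{160144} - -36736} = \frac{1}{\frac{268539}{160144} + 36736} = \frac{1}{\frac{5883318523}{160144}} = \frac{160144}{5883318523}$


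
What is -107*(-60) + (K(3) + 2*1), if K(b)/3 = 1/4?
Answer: 25691/4 ≈ 6422.8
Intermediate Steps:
K(b) = ¾ (K(b) = 3/4 = 3*(¼) = ¾)
-107*(-60) + (K(3) + 2*1) = -107*(-60) + (¾ + 2*1) = 6420 + (¾ + 2) = 6420 + 11/4 = 25691/4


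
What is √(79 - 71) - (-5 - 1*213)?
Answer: 218 + 2*√2 ≈ 220.83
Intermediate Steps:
√(79 - 71) - (-5 - 1*213) = √8 - (-5 - 213) = 2*√2 - 1*(-218) = 2*√2 + 218 = 218 + 2*√2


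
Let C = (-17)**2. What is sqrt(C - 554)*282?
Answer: 282*I*sqrt(265) ≈ 4590.6*I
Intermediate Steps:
C = 289
sqrt(C - 554)*282 = sqrt(289 - 554)*282 = sqrt(-265)*282 = (I*sqrt(265))*282 = 282*I*sqrt(265)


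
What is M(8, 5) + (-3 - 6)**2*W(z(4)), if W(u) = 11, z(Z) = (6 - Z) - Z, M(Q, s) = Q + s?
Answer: 904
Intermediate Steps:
z(Z) = 6 - 2*Z
M(8, 5) + (-3 - 6)**2*W(z(4)) = (8 + 5) + (-3 - 6)**2*11 = 13 + (-9)**2*11 = 13 + 81*11 = 13 + 891 = 904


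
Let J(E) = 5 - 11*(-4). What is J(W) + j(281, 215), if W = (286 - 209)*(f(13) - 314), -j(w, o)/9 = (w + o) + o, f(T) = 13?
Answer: -6350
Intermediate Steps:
j(w, o) = -18*o - 9*w (j(w, o) = -9*((w + o) + o) = -9*((o + w) + o) = -9*(w + 2*o) = -18*o - 9*w)
W = -23177 (W = (286 - 209)*(13 - 314) = 77*(-301) = -23177)
J(E) = 49 (J(E) = 5 + 44 = 49)
J(W) + j(281, 215) = 49 + (-18*215 - 9*281) = 49 + (-3870 - 2529) = 49 - 6399 = -6350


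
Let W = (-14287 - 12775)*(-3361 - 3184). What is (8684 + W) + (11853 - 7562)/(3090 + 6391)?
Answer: 1679364547285/9481 ≈ 1.7713e+8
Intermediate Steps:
W = 177120790 (W = -27062*(-6545) = 177120790)
(8684 + W) + (11853 - 7562)/(3090 + 6391) = (8684 + 177120790) + (11853 - 7562)/(3090 + 6391) = 177129474 + 4291/9481 = 1679364547285/9481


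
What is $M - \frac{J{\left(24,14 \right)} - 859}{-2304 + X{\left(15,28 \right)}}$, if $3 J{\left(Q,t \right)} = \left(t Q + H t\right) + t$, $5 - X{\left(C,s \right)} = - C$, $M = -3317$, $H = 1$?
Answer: $- \frac{22730297}{6852} \approx -3317.3$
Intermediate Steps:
$X{\left(C,s \right)} = 5 + C$ ($X{\left(C,s \right)} = 5 - - C = 5 + C$)
$J{\left(Q,t \right)} = \frac{2 t}{3} + \frac{Q t}{3}$ ($J{\left(Q,t \right)} = \frac{\left(t Q + 1 t\right) + t}{3} = \frac{\left(Q t + t\right) + t}{3} = \frac{\left(t + Q t\right) + t}{3} = \frac{2 t + Q t}{3} = \frac{2 t}{3} + \frac{Q t}{3}$)
$M - \frac{J{\left(24,14 \right)} - 859}{-2304 + X{\left(15,28 \right)}} = -3317 - \frac{\frac{1}{3} \cdot 14 \left(2 + 24\right) - 859}{-2304 + \left(5 + 15\right)} = -3317 - \frac{\frac{1}{3} \cdot 14 \cdot 26 - 859}{-2304 + 20} = -3317 - \frac{\frac{364}{3} - 859}{-2284} = -3317 - \left(- \frac{2213}{3}\right) \left(- \frac{1}{2284}\right) = -3317 - \frac{2213}{6852} = - \frac{22730297}{6852}$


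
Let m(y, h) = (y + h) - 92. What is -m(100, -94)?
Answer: 86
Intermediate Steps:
m(y, h) = -92 + h + y (m(y, h) = (h + y) - 92 = -92 + h + y)
-m(100, -94) = -(-92 - 94 + 100) = -1*(-86) = 86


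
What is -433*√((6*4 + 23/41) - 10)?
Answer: -433*√24477/41 ≈ -1652.3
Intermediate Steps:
-433*√((6*4 + 23/41) - 10) = -433*√((24 + 23*(1/41)) - 10) = -433*√((24 + 23/41) - 10) = -433*√(1007/41 - 10) = -433*√24477/41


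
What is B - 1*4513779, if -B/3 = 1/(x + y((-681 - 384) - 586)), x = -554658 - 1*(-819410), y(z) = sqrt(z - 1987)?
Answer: 3*(-1504593*sqrt(3638) + 398344005937*I)/(sqrt(3638) - 264752*I) ≈ -4.5138e+6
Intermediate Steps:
y(z) = sqrt(-1987 + z)
x = 264752 (x = -554658 + 819410 = 264752)
B = -3/(264752 + I*sqrt(3638)) (B = -3/(264752 + sqrt(-1987 + ((-681 - 384) - 586))) = -3/(264752 + sqrt(-1987 + (-1065 - 586))) = -3/(264752 + sqrt(-1987 - 1651)) = -3/(264752 + sqrt(-3638)) = -3/(264752 + I*sqrt(3638)) ≈ -1.1331e-5 + 2.5815e-9*I)
B - 1*4513779 = (-132376/11682270857 + I*sqrt(3638)/23364541714) - 1*4513779 = (-132376/11682270857 + I*sqrt(3638)/23364541714) - 4513779 = -52731188866770979/11682270857 + I*sqrt(3638)/23364541714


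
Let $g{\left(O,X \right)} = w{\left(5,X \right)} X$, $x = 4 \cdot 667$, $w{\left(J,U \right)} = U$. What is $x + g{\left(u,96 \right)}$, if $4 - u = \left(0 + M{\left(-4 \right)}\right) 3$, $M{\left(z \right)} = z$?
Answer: $11884$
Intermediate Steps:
$x = 2668$
$u = 16$ ($u = 4 - \left(0 - 4\right) 3 = 4 - \left(-4\right) 3 = 4 - -12 = 4 + 12 = 16$)
$g{\left(O,X \right)} = X^{2}$ ($g{\left(O,X \right)} = X X = X^{2}$)
$x + g{\left(u,96 \right)} = 2668 + 96^{2} = 2668 + 9216 = 11884$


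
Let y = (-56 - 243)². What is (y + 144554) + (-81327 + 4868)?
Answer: 157496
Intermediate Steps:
y = 89401 (y = (-299)² = 89401)
(y + 144554) + (-81327 + 4868) = (89401 + 144554) + (-81327 + 4868) = 233955 - 76459 = 157496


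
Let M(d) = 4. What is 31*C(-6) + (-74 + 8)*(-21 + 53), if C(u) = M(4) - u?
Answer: -1802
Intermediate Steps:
C(u) = 4 - u
31*C(-6) + (-74 + 8)*(-21 + 53) = 31*(4 - 1*(-6)) + (-74 + 8)*(-21 + 53) = 31*(4 + 6) - 66*32 = 31*10 - 2112 = 310 - 2112 = -1802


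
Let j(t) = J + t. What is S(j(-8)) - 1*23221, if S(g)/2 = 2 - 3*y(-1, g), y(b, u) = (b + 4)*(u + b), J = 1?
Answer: -23073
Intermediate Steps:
j(t) = 1 + t
y(b, u) = (4 + b)*(b + u)
S(g) = 22 - 18*g (S(g) = 2*(2 - 3*((-1)² + 4*(-1) + 4*g - g)) = 2*(2 - 3*(1 - 4 + 4*g - g)) = 2*(2 - 3*(-3 + 3*g)) = 2*(2 + (9 - 9*g)) = 2*(11 - 9*g) = 22 - 18*g)
S(j(-8)) - 1*23221 = (22 - 18*(1 - 8)) - 1*23221 = (22 - 18*(-7)) - 23221 = (22 + 126) - 23221 = 148 - 23221 = -23073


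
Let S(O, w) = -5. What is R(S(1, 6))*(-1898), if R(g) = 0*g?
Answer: 0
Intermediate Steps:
R(g) = 0
R(S(1, 6))*(-1898) = 0*(-1898) = 0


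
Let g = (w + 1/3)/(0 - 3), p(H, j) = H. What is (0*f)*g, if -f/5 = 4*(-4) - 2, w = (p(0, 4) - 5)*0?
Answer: 0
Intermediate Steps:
w = 0 (w = (0 - 5)*0 = -5*0 = 0)
f = 90 (f = -5*(4*(-4) - 2) = -5*(-16 - 2) = -5*(-18) = 90)
g = -1/9 (g = (0 + 1/3)/(0 - 3) = (0 + 1/3)/(-3) = (1/3)*(-1/3) = -1/9 ≈ -0.11111)
(0*f)*g = (0*90)*(-1/9) = 0*(-1/9) = 0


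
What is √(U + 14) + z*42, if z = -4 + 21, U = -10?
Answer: 716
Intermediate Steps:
z = 17
√(U + 14) + z*42 = √(-10 + 14) + 17*42 = √4 + 714 = 2 + 714 = 716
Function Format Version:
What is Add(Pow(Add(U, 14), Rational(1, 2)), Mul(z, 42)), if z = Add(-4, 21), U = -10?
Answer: 716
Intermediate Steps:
z = 17
Add(Pow(Add(U, 14), Rational(1, 2)), Mul(z, 42)) = Add(Pow(Add(-10, 14), Rational(1, 2)), Mul(17, 42)) = Add(Pow(4, Rational(1, 2)), 714) = Add(2, 714) = 716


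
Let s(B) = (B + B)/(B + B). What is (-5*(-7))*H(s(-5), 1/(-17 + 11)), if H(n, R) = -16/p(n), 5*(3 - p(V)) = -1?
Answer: -175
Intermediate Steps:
p(V) = 16/5 (p(V) = 3 - 1/5*(-1) = 3 + 1/5 = 16/5)
s(B) = 1 (s(B) = (2*B)/((2*B)) = (2*B)*(1/(2*B)) = 1)
H(n, R) = -5 (H(n, R) = -16/16/5 = -16*5/16 = -5)
(-5*(-7))*H(s(-5), 1/(-17 + 11)) = -5*(-7)*(-5) = 35*(-5) = -175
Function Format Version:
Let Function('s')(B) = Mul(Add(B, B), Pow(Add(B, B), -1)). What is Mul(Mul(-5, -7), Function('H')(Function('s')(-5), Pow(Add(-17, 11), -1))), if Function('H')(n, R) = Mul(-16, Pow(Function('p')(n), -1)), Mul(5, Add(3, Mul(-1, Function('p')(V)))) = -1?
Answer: -175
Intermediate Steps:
Function('p')(V) = Rational(16, 5) (Function('p')(V) = Add(3, Mul(Rational(-1, 5), -1)) = Add(3, Rational(1, 5)) = Rational(16, 5))
Function('s')(B) = 1 (Function('s')(B) = Mul(Mul(2, B), Pow(Mul(2, B), -1)) = Mul(Mul(2, B), Mul(Rational(1, 2), Pow(B, -1))) = 1)
Function('H')(n, R) = -5 (Function('H')(n, R) = Mul(-16, Pow(Rational(16, 5), -1)) = Mul(-16, Rational(5, 16)) = -5)
Mul(Mul(-5, -7), Function('H')(Function('s')(-5), Pow(Add(-17, 11), -1))) = Mul(Mul(-5, -7), -5) = Mul(35, -5) = -175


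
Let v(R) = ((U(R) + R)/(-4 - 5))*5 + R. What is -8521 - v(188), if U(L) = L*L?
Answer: 11031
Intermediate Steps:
U(L) = L²
v(R) = -5*R²/9 + 4*R/9 (v(R) = ((R² + R)/(-4 - 5))*5 + R = ((R + R²)/(-9))*5 + R = ((R + R²)*(-⅑))*5 + R = (-R/9 - R²/9)*5 + R = (-5*R/9 - 5*R²/9) + R = -5*R²/9 + 4*R/9)
-8521 - v(188) = -8521 - 188*(4 - 5*188)/9 = -8521 - 188*(4 - 940)/9 = -8521 - 188*(-936)/9 = -8521 - 1*(-19552) = -8521 + 19552 = 11031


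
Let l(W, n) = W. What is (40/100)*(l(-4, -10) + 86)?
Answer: 164/5 ≈ 32.800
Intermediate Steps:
(40/100)*(l(-4, -10) + 86) = (40/100)*(-4 + 86) = (40*(1/100))*82 = (2/5)*82 = 164/5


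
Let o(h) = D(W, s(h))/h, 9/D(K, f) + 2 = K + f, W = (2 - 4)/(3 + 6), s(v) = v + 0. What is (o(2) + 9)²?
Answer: 2025/16 ≈ 126.56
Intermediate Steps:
s(v) = v
W = -2/9 ≈ -0.22222
D(K, f) = 9/(-2 + K + f) (D(K, f) = 9/(-2 + (K + f)) = 9/(-2 + K + f))
o(h) = 9/(h*(-20/9 + h)) (o(h) = (9/(-2 - 2/9 + h))/h = (9/(-20/9 + h))/h = 9/(h*(-20/9 + h)))
(o(2) + 9)² = (81/(2*(-20 + 9*2)) + 9)² = (81*(½)/(-20 + 18) + 9)² = (81*(½)/(-2) + 9)² = (81*(½)*(-½) + 9)² = (-81/4 + 9)² = (-45/4)² = 2025/16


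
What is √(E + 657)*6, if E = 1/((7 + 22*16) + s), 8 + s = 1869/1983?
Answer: 3*√35556059488166/116317 ≈ 153.79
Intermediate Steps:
s = -4665/661 (s = -8 + 1869/1983 = -8 + 1869*(1/1983) = -8 + 623/661 = -4665/661 ≈ -7.0575)
E = 661/232634 (E = 1/((7 + 22*16) - 4665/661) = 1/((7 + 352) - 4665/661) = 1/(359 - 4665/661) = 1/(232634/661) = 661/232634 ≈ 0.0028414)
√(E + 657)*6 = √(661/232634 + 657)*6 = √(152841199/232634)*6 = (√35556059488166/232634)*6 = 3*√35556059488166/116317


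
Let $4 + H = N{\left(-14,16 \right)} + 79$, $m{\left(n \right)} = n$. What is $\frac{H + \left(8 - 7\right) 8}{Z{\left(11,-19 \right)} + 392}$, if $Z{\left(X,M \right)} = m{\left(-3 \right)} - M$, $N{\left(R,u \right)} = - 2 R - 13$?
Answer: $\frac{49}{204} \approx 0.2402$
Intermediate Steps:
$N{\left(R,u \right)} = -13 - 2 R$
$H = 90$ ($H = -4 + \left(\left(-13 - -28\right) + 79\right) = -4 + \left(\left(-13 + 28\right) + 79\right) = -4 + \left(15 + 79\right) = -4 + 94 = 90$)
$Z{\left(X,M \right)} = -3 - M$
$\frac{H + \left(8 - 7\right) 8}{Z{\left(11,-19 \right)} + 392} = \frac{90 + \left(8 - 7\right) 8}{\left(-3 - -19\right) + 392} = \frac{90 + 1 \cdot 8}{\left(-3 + 19\right) + 392} = \frac{90 + 8}{16 + 392} = \frac{98}{408} = 98 \cdot \frac{1}{408} = \frac{49}{204}$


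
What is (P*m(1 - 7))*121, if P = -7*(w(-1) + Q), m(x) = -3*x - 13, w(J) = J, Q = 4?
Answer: -12705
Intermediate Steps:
m(x) = -13 - 3*x
P = -21 (P = -7*(-1 + 4) = -7*3 = -21)
(P*m(1 - 7))*121 = -21*(-13 - 3*(1 - 7))*121 = -21*(-13 - 3*(-6))*121 = -21*(-13 + 18)*121 = -21*5*121 = -105*121 = -12705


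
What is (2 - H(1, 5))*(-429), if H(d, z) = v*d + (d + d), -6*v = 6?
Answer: -429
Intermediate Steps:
v = -1 (v = -1/6*6 = -1)
H(d, z) = d (H(d, z) = -d + (d + d) = -d + 2*d = d)
(2 - H(1, 5))*(-429) = (2 - 1*1)*(-429) = (2 - 1)*(-429) = 1*(-429) = -429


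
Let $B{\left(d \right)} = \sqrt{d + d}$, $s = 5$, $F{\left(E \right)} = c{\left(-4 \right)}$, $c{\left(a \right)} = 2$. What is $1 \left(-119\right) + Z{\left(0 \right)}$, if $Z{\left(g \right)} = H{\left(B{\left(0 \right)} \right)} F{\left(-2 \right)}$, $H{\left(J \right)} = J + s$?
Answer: $-109$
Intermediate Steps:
$F{\left(E \right)} = 2$
$B{\left(d \right)} = \sqrt{2} \sqrt{d}$ ($B{\left(d \right)} = \sqrt{2 d} = \sqrt{2} \sqrt{d}$)
$H{\left(J \right)} = 5 + J$ ($H{\left(J \right)} = J + 5 = 5 + J$)
$Z{\left(g \right)} = 10$ ($Z{\left(g \right)} = \left(5 + \sqrt{2} \sqrt{0}\right) 2 = \left(5 + \sqrt{2} \cdot 0\right) 2 = \left(5 + 0\right) 2 = 5 \cdot 2 = 10$)
$1 \left(-119\right) + Z{\left(0 \right)} = 1 \left(-119\right) + 10 = -119 + 10 = -109$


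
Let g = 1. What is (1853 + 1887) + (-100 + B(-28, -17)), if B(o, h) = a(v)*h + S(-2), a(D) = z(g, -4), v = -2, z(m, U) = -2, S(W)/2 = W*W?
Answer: 3682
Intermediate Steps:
S(W) = 2*W² (S(W) = 2*(W*W) = 2*W²)
a(D) = -2
B(o, h) = 8 - 2*h (B(o, h) = -2*h + 2*(-2)² = -2*h + 2*4 = -2*h + 8 = 8 - 2*h)
(1853 + 1887) + (-100 + B(-28, -17)) = (1853 + 1887) + (-100 + (8 - 2*(-17))) = 3740 + (-100 + (8 + 34)) = 3740 + (-100 + 42) = 3740 - 58 = 3682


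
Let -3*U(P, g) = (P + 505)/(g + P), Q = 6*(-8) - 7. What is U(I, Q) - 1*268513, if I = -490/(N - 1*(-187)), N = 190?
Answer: -3419475076/12735 ≈ -2.6851e+5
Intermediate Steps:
I = -490/377 (I = -490/(190 - 1*(-187)) = -490/(190 + 187) = -490/377 ≈ -1.2997)
Q = -55 (Q = -48 - 7 = -55)
U(P, g) = -(505 + P)/(3*(P + g)) (U(P, g) = -(P + 505)/(3*(g + P)) = -(505 + P)/(3*(P + g)))
U(I, Q) - 1*268513 = (-505 - 1*(-490/377))/(3*(-490/377 - 55)) - 1*268513 = (-505 + 490/377)/(3*(-21225/377)) - 268513 = (⅓)*(-377/21225)*(-189895/377) - 268513 = 37979/12735 - 268513 = -3419475076/12735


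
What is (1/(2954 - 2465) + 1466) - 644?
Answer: 401959/489 ≈ 822.00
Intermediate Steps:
(1/(2954 - 2465) + 1466) - 644 = (1/489 + 1466) - 644 = 716875/489 - 644 = 401959/489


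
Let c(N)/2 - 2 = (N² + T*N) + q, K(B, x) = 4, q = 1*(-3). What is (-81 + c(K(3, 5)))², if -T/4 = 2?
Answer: 13225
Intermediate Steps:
T = -8 (T = -4*2 = -8)
q = -3
c(N) = -2 - 16*N + 2*N² (c(N) = 4 + 2*((N² - 8*N) - 3) = 4 + 2*(-3 + N² - 8*N) = 4 + (-6 - 16*N + 2*N²) = -2 - 16*N + 2*N²)
(-81 + c(K(3, 5)))² = (-81 + (-2 - 16*4 + 2*4²))² = (-81 + (-2 - 64 + 2*16))² = (-81 + (-2 - 64 + 32))² = (-81 - 34)² = (-115)² = 13225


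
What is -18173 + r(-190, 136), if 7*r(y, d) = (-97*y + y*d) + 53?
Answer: -19224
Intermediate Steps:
r(y, d) = 53/7 - 97*y/7 + d*y/7 (r(y, d) = ((-97*y + y*d) + 53)/7 = ((-97*y + d*y) + 53)/7 = (53 - 97*y + d*y)/7 = 53/7 - 97*y/7 + d*y/7)
-18173 + r(-190, 136) = -18173 + (53/7 - 97/7*(-190) + (⅐)*136*(-190)) = -18173 + (53/7 + 18430/7 - 25840/7) = -18173 - 1051 = -19224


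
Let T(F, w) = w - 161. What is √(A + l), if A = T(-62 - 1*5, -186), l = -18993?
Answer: 2*I*√4835 ≈ 139.07*I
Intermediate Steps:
T(F, w) = -161 + w
A = -347 (A = -161 - 186 = -347)
√(A + l) = √(-347 - 18993) = √(-19340) = 2*I*√4835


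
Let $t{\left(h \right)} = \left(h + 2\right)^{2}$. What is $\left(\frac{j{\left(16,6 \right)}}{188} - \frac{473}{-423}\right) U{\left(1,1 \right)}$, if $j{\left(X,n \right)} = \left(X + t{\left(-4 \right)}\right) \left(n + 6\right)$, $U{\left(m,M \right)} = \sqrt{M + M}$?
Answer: $\frac{1013 \sqrt{2}}{423} \approx 3.3868$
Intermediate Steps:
$U{\left(m,M \right)} = \sqrt{2} \sqrt{M}$ ($U{\left(m,M \right)} = \sqrt{2 M} = \sqrt{2} \sqrt{M}$)
$t{\left(h \right)} = \left(2 + h\right)^{2}$
$j{\left(X,n \right)} = \left(4 + X\right) \left(6 + n\right)$ ($j{\left(X,n \right)} = \left(X + \left(2 - 4\right)^{2}\right) \left(n + 6\right) = \left(X + \left(-2\right)^{2}\right) \left(6 + n\right) = \left(X + 4\right) \left(6 + n\right) = \left(4 + X\right) \left(6 + n\right)$)
$\left(\frac{j{\left(16,6 \right)}}{188} - \frac{473}{-423}\right) U{\left(1,1 \right)} = \left(\frac{24 + 4 \cdot 6 + 6 \cdot 16 + 16 \cdot 6}{188} - \frac{473}{-423}\right) \sqrt{2} \sqrt{1} = \left(\left(24 + 24 + 96 + 96\right) \frac{1}{188} - - \frac{473}{423}\right) \sqrt{2} \cdot 1 = \left(240 \cdot \frac{1}{188} + \frac{473}{423}\right) \sqrt{2} = \left(\frac{60}{47} + \frac{473}{423}\right) \sqrt{2} = \frac{1013 \sqrt{2}}{423}$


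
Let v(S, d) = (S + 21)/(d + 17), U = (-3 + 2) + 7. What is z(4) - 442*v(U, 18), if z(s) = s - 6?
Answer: -12004/35 ≈ -342.97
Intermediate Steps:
U = 6 (U = -1 + 7 = 6)
z(s) = -6 + s
v(S, d) = (21 + S)/(17 + d)
z(4) - 442*v(U, 18) = (-6 + 4) - 442*(21 + 6)/(17 + 18) = -2 - 442*27/35 = -2 - 11934/35 = -12004/35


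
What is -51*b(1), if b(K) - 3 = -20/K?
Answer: 867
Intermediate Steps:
b(K) = 3 - 20/K
-51*b(1) = -51*(3 - 20/1) = -51*(3 - 20*1) = -51*(3 - 20) = -51*(-17) = 867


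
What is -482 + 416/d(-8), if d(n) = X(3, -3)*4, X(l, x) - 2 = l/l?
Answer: -1342/3 ≈ -447.33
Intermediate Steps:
X(l, x) = 3 (X(l, x) = 2 + l/l = 2 + 1 = 3)
d(n) = 12 (d(n) = 3*4 = 12)
-482 + 416/d(-8) = -482 + 416/12 = -482 + 416*(1/12) = -482 + 104/3 = -1342/3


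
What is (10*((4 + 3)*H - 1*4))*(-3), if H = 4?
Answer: -720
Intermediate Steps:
(10*((4 + 3)*H - 1*4))*(-3) = (10*((4 + 3)*4 - 1*4))*(-3) = (10*(7*4 - 4))*(-3) = (10*(28 - 4))*(-3) = (10*24)*(-3) = 240*(-3) = -720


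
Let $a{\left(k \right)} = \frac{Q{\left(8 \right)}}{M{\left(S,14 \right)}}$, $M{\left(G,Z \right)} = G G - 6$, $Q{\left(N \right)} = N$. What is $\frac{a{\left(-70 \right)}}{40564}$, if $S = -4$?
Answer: $\frac{1}{50705} \approx 1.9722 \cdot 10^{-5}$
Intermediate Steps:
$M{\left(G,Z \right)} = -6 + G^{2}$ ($M{\left(G,Z \right)} = G^{2} - 6 = -6 + G^{2}$)
$a{\left(k \right)} = \frac{4}{5}$ ($a{\left(k \right)} = \frac{8}{-6 + \left(-4\right)^{2}} = \frac{8}{-6 + 16} = \frac{8}{10} = 8 \cdot \frac{1}{10} = \frac{4}{5}$)
$\frac{a{\left(-70 \right)}}{40564} = \frac{4}{5 \cdot 40564} = \frac{4}{5} \cdot \frac{1}{40564} = \frac{1}{50705}$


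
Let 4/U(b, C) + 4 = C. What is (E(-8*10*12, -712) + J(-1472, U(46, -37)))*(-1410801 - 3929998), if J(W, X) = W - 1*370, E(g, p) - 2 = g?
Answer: 14954237200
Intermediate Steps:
E(g, p) = 2 + g
U(b, C) = 4/(-4 + C)
J(W, X) = -370 + W (J(W, X) = W - 370 = -370 + W)
(E(-8*10*12, -712) + J(-1472, U(46, -37)))*(-1410801 - 3929998) = ((2 - 8*10*12) + (-370 - 1472))*(-1410801 - 3929998) = ((2 - 80*12) - 1842)*(-5340799) = ((2 - 960) - 1842)*(-5340799) = (-958 - 1842)*(-5340799) = -2800*(-5340799) = 14954237200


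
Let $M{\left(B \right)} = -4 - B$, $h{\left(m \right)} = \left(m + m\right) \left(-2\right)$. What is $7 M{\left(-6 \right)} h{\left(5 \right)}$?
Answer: $-280$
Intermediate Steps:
$h{\left(m \right)} = - 4 m$ ($h{\left(m \right)} = 2 m \left(-2\right) = - 4 m$)
$7 M{\left(-6 \right)} h{\left(5 \right)} = 7 \left(-4 - -6\right) \left(\left(-4\right) 5\right) = 7 \left(-4 + 6\right) \left(-20\right) = 7 \cdot 2 \left(-20\right) = 14 \left(-20\right) = -280$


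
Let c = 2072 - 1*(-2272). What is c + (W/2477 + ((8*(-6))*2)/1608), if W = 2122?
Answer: 721058162/165959 ≈ 4344.8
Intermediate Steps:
c = 4344 (c = 2072 + 2272 = 4344)
c + (W/2477 + ((8*(-6))*2)/1608) = 4344 + (2122/2477 + ((8*(-6))*2)/1608) = 4344 + (2122*(1/2477) - 48*2*(1/1608)) = 4344 + (2122/2477 - 96*1/1608) = 4344 + (2122/2477 - 4/67) = 4344 + 132266/165959 = 721058162/165959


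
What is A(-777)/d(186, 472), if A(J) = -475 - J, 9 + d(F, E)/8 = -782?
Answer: -151/3164 ≈ -0.047724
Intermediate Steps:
d(F, E) = -6328 (d(F, E) = -72 + 8*(-782) = -72 - 6256 = -6328)
A(-777)/d(186, 472) = (-475 - 1*(-777))/(-6328) = (-475 + 777)*(-1/6328) = 302*(-1/6328) = -151/3164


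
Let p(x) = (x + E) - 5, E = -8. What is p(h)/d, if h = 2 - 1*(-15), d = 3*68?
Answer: 1/51 ≈ 0.019608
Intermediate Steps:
d = 204
h = 17 (h = 2 + 15 = 17)
p(x) = -13 + x (p(x) = (x - 8) - 5 = (-8 + x) - 5 = -13 + x)
p(h)/d = (-13 + 17)/204 = 4*(1/204) = 1/51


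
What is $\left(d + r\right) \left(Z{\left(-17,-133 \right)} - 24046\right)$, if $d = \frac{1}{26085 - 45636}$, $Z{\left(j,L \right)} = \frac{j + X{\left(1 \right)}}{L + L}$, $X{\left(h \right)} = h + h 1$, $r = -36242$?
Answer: $\frac{4532153319210803}{5200566} \approx 8.7147 \cdot 10^{8}$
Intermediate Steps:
$X{\left(h \right)} = 2 h$ ($X{\left(h \right)} = h + h = 2 h$)
$Z{\left(j,L \right)} = \frac{2 + j}{2 L}$ ($Z{\left(j,L \right)} = \frac{j + 2 \cdot 1}{L + L} = \frac{j + 2}{2 L} = \left(2 + j\right) \frac{1}{2 L} = \frac{2 + j}{2 L}$)
$d = - \frac{1}{19551}$ ($d = \frac{1}{-19551} = - \frac{1}{19551} \approx -5.1148 \cdot 10^{-5}$)
$\left(d + r\right) \left(Z{\left(-17,-133 \right)} - 24046\right) = \left(- \frac{1}{19551} - 36242\right) \left(\frac{2 - 17}{2 \left(-133\right)} - 24046\right) = - \frac{708567343 \left(\frac{1}{2} \left(- \frac{1}{133}\right) \left(-15\right) - 24046\right)}{19551} = - \frac{708567343 \left(\frac{15}{266} - 24046\right)}{19551} = \left(- \frac{708567343}{19551}\right) \left(- \frac{6396221}{266}\right) = \frac{4532153319210803}{5200566}$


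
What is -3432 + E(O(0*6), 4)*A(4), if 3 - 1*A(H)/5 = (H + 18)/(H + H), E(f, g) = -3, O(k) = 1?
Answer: -13743/4 ≈ -3435.8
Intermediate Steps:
A(H) = 15 - 5*(18 + H)/(2*H) (A(H) = 15 - 5*(H + 18)/(H + H) = 15 - 5*(18 + H)/(2*H))
-3432 + E(O(0*6), 4)*A(4) = -3432 - 3*(25/2 - 45/4) = -3432 - 3*5/4 = -3432 - 15/4 = -13743/4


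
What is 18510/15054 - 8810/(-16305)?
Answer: 14481043/8181849 ≈ 1.7699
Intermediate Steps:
18510/15054 - 8810/(-16305) = 18510*(1/15054) - 8810*(-1/16305) = 3085/2509 + 1762/3261 = 14481043/8181849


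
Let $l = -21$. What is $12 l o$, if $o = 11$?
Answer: $-2772$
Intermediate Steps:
$12 l o = 12 \left(-21\right) 11 = \left(-252\right) 11 = -2772$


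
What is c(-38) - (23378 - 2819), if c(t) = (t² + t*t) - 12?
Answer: -17683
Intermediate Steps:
c(t) = -12 + 2*t² (c(t) = (t² + t²) - 12 = 2*t² - 12 = -12 + 2*t²)
c(-38) - (23378 - 2819) = (-12 + 2*(-38)²) - (23378 - 2819) = (-12 + 2*1444) - 1*20559 = (-12 + 2888) - 20559 = 2876 - 20559 = -17683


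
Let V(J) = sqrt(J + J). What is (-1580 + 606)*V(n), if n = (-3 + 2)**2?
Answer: -974*sqrt(2) ≈ -1377.4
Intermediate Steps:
n = 1 (n = (-1)**2 = 1)
V(J) = sqrt(2)*sqrt(J) (V(J) = sqrt(2*J) = sqrt(2)*sqrt(J))
(-1580 + 606)*V(n) = (-1580 + 606)*(sqrt(2)*sqrt(1)) = -974*sqrt(2)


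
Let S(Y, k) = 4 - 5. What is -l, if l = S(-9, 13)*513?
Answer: 513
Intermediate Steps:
S(Y, k) = -1
l = -513 (l = -1*513 = -513)
-l = -1*(-513) = 513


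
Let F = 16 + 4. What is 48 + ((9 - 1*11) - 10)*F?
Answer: -192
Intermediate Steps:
F = 20
48 + ((9 - 1*11) - 10)*F = 48 + ((9 - 1*11) - 10)*20 = 48 + ((9 - 11) - 10)*20 = 48 + (-2 - 10)*20 = 48 - 12*20 = 48 - 240 = -192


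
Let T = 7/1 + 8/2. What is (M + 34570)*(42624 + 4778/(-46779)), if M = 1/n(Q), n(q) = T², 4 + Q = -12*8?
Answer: 758221795999798/514569 ≈ 1.4735e+9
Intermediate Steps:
T = 11 (T = 7*1 + 8*(½) = 7 + 4 = 11)
Q = -100 (Q = -4 - 12*8 = -4 - 96 = -100)
n(q) = 121 (n(q) = 11² = 121)
M = 1/121 ≈ 0.0082645
(M + 34570)*(42624 + 4778/(-46779)) = (1/121 + 34570)*(42624 + 4778/(-46779)) = 4182971*(42624 + 4778*(-1/46779))/121 = 4182971*(42624 - 4778/46779)/121 = (4182971/121)*(1993903318/46779) = 758221795999798/514569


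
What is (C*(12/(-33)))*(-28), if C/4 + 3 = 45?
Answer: 18816/11 ≈ 1710.5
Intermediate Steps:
C = 168 (C = -12 + 4*45 = -12 + 180 = 168)
(C*(12/(-33)))*(-28) = (168*(12/(-33)))*(-28) = (168*(12*(-1/33)))*(-28) = (168*(-4/11))*(-28) = -672/11*(-28) = 18816/11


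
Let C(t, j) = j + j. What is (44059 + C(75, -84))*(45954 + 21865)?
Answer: 2976643729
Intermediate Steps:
C(t, j) = 2*j
(44059 + C(75, -84))*(45954 + 21865) = (44059 + 2*(-84))*(45954 + 21865) = (44059 - 168)*67819 = 43891*67819 = 2976643729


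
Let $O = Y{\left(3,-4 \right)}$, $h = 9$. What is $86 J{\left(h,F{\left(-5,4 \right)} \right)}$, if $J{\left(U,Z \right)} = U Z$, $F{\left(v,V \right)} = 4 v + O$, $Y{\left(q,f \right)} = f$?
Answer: $-18576$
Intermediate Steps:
$O = -4$
$F{\left(v,V \right)} = -4 + 4 v$ ($F{\left(v,V \right)} = 4 v - 4 = -4 + 4 v$)
$86 J{\left(h,F{\left(-5,4 \right)} \right)} = 86 \cdot 9 \left(-4 + 4 \left(-5\right)\right) = 86 \cdot 9 \left(-4 - 20\right) = 86 \cdot 9 \left(-24\right) = 86 \left(-216\right) = -18576$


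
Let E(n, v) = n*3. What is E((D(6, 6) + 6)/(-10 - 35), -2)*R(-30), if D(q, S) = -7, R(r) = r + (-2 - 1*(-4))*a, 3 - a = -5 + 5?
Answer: -8/5 ≈ -1.6000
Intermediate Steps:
a = 3 (a = 3 - (-5 + 5) = 3 - 1*0 = 3 + 0 = 3)
R(r) = 6 + r (R(r) = r + (-2 - 1*(-4))*3 = r + (-2 + 4)*3 = r + 2*3 = r + 6 = 6 + r)
E(n, v) = 3*n
E((D(6, 6) + 6)/(-10 - 35), -2)*R(-30) = (3*((-7 + 6)/(-10 - 35)))*(6 - 30) = (3*(-1/(-45)))*(-24) = (3*(-1*(-1/45)))*(-24) = (3*(1/45))*(-24) = (1/15)*(-24) = -8/5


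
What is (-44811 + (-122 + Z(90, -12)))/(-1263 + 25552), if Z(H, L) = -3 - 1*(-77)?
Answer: -44859/24289 ≈ -1.8469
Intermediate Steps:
Z(H, L) = 74 (Z(H, L) = -3 + 77 = 74)
(-44811 + (-122 + Z(90, -12)))/(-1263 + 25552) = (-44811 + (-122 + 74))/(-1263 + 25552) = (-44811 - 48)/24289 = -44859*1/24289 = -44859/24289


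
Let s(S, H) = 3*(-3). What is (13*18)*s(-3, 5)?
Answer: -2106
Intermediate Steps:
s(S, H) = -9
(13*18)*s(-3, 5) = (13*18)*(-9) = 234*(-9) = -2106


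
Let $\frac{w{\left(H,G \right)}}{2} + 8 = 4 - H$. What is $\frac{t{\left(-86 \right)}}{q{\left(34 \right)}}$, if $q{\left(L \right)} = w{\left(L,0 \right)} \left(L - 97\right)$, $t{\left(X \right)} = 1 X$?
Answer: $- \frac{43}{2394} \approx -0.017962$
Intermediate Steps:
$w{\left(H,G \right)} = -8 - 2 H$ ($w{\left(H,G \right)} = -16 + 2 \left(4 - H\right) = -16 - \left(-8 + 2 H\right) = -8 - 2 H$)
$t{\left(X \right)} = X$
$q{\left(L \right)} = \left(-97 + L\right) \left(-8 - 2 L\right)$ ($q{\left(L \right)} = \left(-8 - 2 L\right) \left(L - 97\right) = \left(-8 - 2 L\right) \left(-97 + L\right) = \left(-97 + L\right) \left(-8 - 2 L\right)$)
$\frac{t{\left(-86 \right)}}{q{\left(34 \right)}} = - \frac{86}{\left(-2\right) \left(-97 + 34\right) \left(4 + 34\right)} = - \frac{86}{\left(-2\right) \left(-63\right) 38} = - \frac{86}{4788} = \left(-86\right) \frac{1}{4788} = - \frac{43}{2394}$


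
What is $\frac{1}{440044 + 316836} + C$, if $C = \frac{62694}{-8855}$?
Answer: $- \frac{9490365173}{1340434480} \approx -7.0801$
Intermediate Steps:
$C = - \frac{62694}{8855}$ ($C = 62694 \left(- \frac{1}{8855}\right) = - \frac{62694}{8855} \approx -7.0801$)
$\frac{1}{440044 + 316836} + C = \frac{1}{440044 + 316836} - \frac{62694}{8855} = \frac{1}{756880} - \frac{62694}{8855} = - \frac{9490365173}{1340434480}$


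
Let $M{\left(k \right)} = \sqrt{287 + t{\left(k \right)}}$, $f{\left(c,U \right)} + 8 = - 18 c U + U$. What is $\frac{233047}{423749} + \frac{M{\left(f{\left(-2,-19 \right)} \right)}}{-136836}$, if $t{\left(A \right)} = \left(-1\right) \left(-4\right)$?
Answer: $\frac{233047}{423749} - \frac{\sqrt{291}}{136836} \approx 0.54984$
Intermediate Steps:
$t{\left(A \right)} = 4$
$f{\left(c,U \right)} = -8 + U - 18 U c$ ($f{\left(c,U \right)} = -8 + \left(- 18 c U + U\right) = -8 - \left(- U + 18 U c\right) = -8 + U - 18 U c$)
$M{\left(k \right)} = \sqrt{291}$ ($M{\left(k \right)} = \sqrt{287 + 4} = \sqrt{291}$)
$\frac{233047}{423749} + \frac{M{\left(f{\left(-2,-19 \right)} \right)}}{-136836} = \frac{233047}{423749} + \frac{\sqrt{291}}{-136836} = 233047 \cdot \frac{1}{423749} + \sqrt{291} \left(- \frac{1}{136836}\right) = \frac{233047}{423749} - \frac{\sqrt{291}}{136836}$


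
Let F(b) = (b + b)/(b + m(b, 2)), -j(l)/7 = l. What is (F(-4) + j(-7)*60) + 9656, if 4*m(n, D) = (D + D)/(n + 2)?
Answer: 113380/9 ≈ 12598.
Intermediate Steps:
j(l) = -7*l
m(n, D) = D/(2*(2 + n)) (m(n, D) = ((D + D)/(n + 2))/4 = ((2*D)/(2 + n))/4 = (2*D/(2 + n))/4 = D/(2*(2 + n)))
F(b) = 2*b/(b + 1/(2 + b)) (F(b) = (b + b)/(b + (1/2)*2/(2 + b)) = (2*b)/(b + 1/(2 + b)) = 2*b/(b + 1/(2 + b)))
(F(-4) + j(-7)*60) + 9656 = (2*(-4)*(2 - 4)/(1 - 4*(2 - 4)) - 7*(-7)*60) + 9656 = (2*(-4)*(-2)/(1 - 4*(-2)) + 49*60) + 9656 = (2*(-4)*(-2)/(1 + 8) + 2940) + 9656 = (2*(-4)*(-2)/9 + 2940) + 9656 = (2*(-4)*(1/9)*(-2) + 2940) + 9656 = (16/9 + 2940) + 9656 = 26476/9 + 9656 = 113380/9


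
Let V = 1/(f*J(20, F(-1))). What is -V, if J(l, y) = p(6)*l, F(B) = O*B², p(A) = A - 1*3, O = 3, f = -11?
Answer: 1/660 ≈ 0.0015152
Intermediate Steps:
p(A) = -3 + A (p(A) = A - 3 = -3 + A)
F(B) = 3*B²
J(l, y) = 3*l (J(l, y) = (-3 + 6)*l = 3*l)
V = -1/660 (V = 1/(-33*20) = 1/(-11*60) = 1/(-660) = -1/660 ≈ -0.0015152)
-V = -1*(-1/660) = 1/660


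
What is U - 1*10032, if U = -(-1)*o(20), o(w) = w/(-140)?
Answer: -70225/7 ≈ -10032.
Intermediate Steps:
o(w) = -w/140 (o(w) = w*(-1/140) = -w/140)
U = -⅐ (U = -(-1)*(-1/140*20) = -(-1)*(-1)/7 = -1*⅐ = -⅐ ≈ -0.14286)
U - 1*10032 = -⅐ - 1*10032 = -⅐ - 10032 = -70225/7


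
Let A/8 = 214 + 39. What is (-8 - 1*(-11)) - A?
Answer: -2021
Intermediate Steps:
A = 2024 (A = 8*(214 + 39) = 8*253 = 2024)
(-8 - 1*(-11)) - A = (-8 - 1*(-11)) - 1*2024 = (-8 + 11) - 2024 = 3 - 2024 = -2021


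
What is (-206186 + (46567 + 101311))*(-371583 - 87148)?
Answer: 26747687148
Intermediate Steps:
(-206186 + (46567 + 101311))*(-371583 - 87148) = (-206186 + 147878)*(-458731) = -58308*(-458731) = 26747687148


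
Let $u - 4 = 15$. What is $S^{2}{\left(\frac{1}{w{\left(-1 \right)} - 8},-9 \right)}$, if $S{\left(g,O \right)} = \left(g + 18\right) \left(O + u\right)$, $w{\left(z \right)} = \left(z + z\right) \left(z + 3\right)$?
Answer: $\frac{1155625}{36} \approx 32101.0$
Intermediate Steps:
$u = 19$ ($u = 4 + 15 = 19$)
$w{\left(z \right)} = 2 z \left(3 + z\right)$
$S{\left(g,O \right)} = \left(18 + g\right) \left(19 + O\right)$ ($S{\left(g,O \right)} = \left(g + 18\right) \left(O + 19\right) = \left(18 + g\right) \left(19 + O\right)$)
$S^{2}{\left(\frac{1}{w{\left(-1 \right)} - 8},-9 \right)} = \left(342 + 18 \left(-9\right) + \frac{19}{2 \left(-1\right) \left(3 - 1\right) - 8} - \frac{9}{2 \left(-1\right) \left(3 - 1\right) - 8}\right)^{2} = \left(342 - 162 + \frac{19}{2 \left(-1\right) 2 - 8} - \frac{9}{2 \left(-1\right) 2 - 8}\right)^{2} = \left(342 - 162 + \frac{19}{-4 - 8} - \frac{9}{-4 - 8}\right)^{2} = \left(342 - 162 + \frac{19}{-12} - \frac{9}{-12}\right)^{2} = \left(342 - 162 + 19 \left(- \frac{1}{12}\right) - - \frac{3}{4}\right)^{2} = \left(342 - 162 - \frac{19}{12} + \frac{3}{4}\right)^{2} = \left(\frac{1075}{6}\right)^{2} = \frac{1155625}{36}$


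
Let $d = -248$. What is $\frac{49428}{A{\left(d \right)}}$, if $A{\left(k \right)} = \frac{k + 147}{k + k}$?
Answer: $\frac{24516288}{101} \approx 2.4274 \cdot 10^{5}$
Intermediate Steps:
$A{\left(k \right)} = \frac{147 + k}{2 k}$
$\frac{49428}{A{\left(d \right)}} = \frac{49428}{\frac{1}{2} \frac{1}{-248} \left(147 - 248\right)} = \frac{49428}{\frac{1}{2} \left(- \frac{1}{248}\right) \left(-101\right)} = \frac{49428}{\frac{101}{496}} = 49428 \cdot \frac{496}{101} = \frac{24516288}{101}$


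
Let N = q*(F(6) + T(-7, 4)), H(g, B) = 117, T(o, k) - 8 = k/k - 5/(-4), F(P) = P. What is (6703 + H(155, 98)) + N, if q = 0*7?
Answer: 6820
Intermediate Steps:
q = 0
T(o, k) = 41/4 (T(o, k) = 8 + (k/k - 5/(-4)) = 8 + (1 - 5*(-¼)) = 8 + (1 + 5/4) = 8 + 9/4 = 41/4)
N = 0 (N = 0*(6 + 41/4) = 0*(65/4) = 0)
(6703 + H(155, 98)) + N = (6703 + 117) + 0 = 6820 + 0 = 6820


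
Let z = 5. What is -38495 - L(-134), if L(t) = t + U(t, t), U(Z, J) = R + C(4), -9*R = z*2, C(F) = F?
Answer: -345275/9 ≈ -38364.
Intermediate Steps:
R = -10/9 (R = -5*2/9 = -⅑*10 = -10/9 ≈ -1.1111)
U(Z, J) = 26/9 (U(Z, J) = -10/9 + 4 = 26/9)
L(t) = 26/9 + t (L(t) = t + 26/9 = 26/9 + t)
-38495 - L(-134) = -38495 - (26/9 - 134) = -38495 - 1*(-1180/9) = -38495 + 1180/9 = -345275/9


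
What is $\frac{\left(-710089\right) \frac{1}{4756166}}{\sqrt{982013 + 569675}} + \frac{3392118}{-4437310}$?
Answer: $- \frac{1696059}{2218655} - \frac{710089 \sqrt{387922}}{3690042854104} \approx -0.76457$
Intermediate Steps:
$\frac{\left(-710089\right) \frac{1}{4756166}}{\sqrt{982013 + 569675}} + \frac{3392118}{-4437310} = \frac{\left(-710089\right) \frac{1}{4756166}}{\sqrt{1551688}} + 3392118 \left(- \frac{1}{4437310}\right) = - \frac{710089}{4756166 \cdot 2 \sqrt{387922}} - \frac{1696059}{2218655} = - \frac{710089 \frac{\sqrt{387922}}{775844}}{4756166} - \frac{1696059}{2218655} = - \frac{710089 \sqrt{387922}}{3690042854104} - \frac{1696059}{2218655} = - \frac{1696059}{2218655} - \frac{710089 \sqrt{387922}}{3690042854104}$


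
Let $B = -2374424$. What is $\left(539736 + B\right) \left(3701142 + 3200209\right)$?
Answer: $-12661825863488$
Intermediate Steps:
$\left(539736 + B\right) \left(3701142 + 3200209\right) = \left(539736 - 2374424\right) \left(3701142 + 3200209\right) = \left(-1834688\right) 6901351 = -12661825863488$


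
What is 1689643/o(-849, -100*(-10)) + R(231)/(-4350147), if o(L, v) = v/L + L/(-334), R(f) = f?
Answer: 2403997135537565/1940762641 ≈ 1.2387e+6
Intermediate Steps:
o(L, v) = -L/334 + v/L (o(L, v) = v/L + L*(-1/334) = v/L - L/334 = -L/334 + v/L)
1689643/o(-849, -100*(-10)) + R(231)/(-4350147) = 1689643/(-1/334*(-849) - 100*(-10)/(-849)) + 231/(-4350147) = 1689643/(849/334 + 1000*(-1/849)) + 231*(-1/4350147) = 1689643/(849/334 - 1000/849) - 77/1450049 = 1689643/(386801/283566) - 77/1450049 = 1689643*(283566/386801) - 77/1450049 = 479125306938/386801 - 77/1450049 = 2403997135537565/1940762641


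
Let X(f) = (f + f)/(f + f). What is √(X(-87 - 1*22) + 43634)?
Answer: √43635 ≈ 208.89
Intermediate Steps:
X(f) = 1 (X(f) = (2*f)/((2*f)) = (2*f)*(1/(2*f)) = 1)
√(X(-87 - 1*22) + 43634) = √(1 + 43634) = √43635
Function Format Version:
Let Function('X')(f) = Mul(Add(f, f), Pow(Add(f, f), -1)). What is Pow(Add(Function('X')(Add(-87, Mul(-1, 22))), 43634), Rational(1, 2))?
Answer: Pow(43635, Rational(1, 2)) ≈ 208.89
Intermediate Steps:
Function('X')(f) = 1 (Function('X')(f) = Mul(Mul(2, f), Pow(Mul(2, f), -1)) = Mul(Mul(2, f), Mul(Rational(1, 2), Pow(f, -1))) = 1)
Pow(Add(Function('X')(Add(-87, Mul(-1, 22))), 43634), Rational(1, 2)) = Pow(Add(1, 43634), Rational(1, 2)) = Pow(43635, Rational(1, 2))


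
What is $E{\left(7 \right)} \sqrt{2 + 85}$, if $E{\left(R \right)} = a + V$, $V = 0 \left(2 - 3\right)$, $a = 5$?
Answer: $5 \sqrt{87} \approx 46.637$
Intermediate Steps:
$V = 0$ ($V = 0 \left(-1\right) = 0$)
$E{\left(R \right)} = 5$ ($E{\left(R \right)} = 5 + 0 = 5$)
$E{\left(7 \right)} \sqrt{2 + 85} = 5 \sqrt{2 + 85} = 5 \sqrt{87}$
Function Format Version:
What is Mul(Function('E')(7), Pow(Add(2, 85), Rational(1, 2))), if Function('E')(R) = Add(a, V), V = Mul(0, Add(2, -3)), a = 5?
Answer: Mul(5, Pow(87, Rational(1, 2))) ≈ 46.637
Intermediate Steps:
V = 0 (V = Mul(0, -1) = 0)
Function('E')(R) = 5 (Function('E')(R) = Add(5, 0) = 5)
Mul(Function('E')(7), Pow(Add(2, 85), Rational(1, 2))) = Mul(5, Pow(Add(2, 85), Rational(1, 2))) = Mul(5, Pow(87, Rational(1, 2)))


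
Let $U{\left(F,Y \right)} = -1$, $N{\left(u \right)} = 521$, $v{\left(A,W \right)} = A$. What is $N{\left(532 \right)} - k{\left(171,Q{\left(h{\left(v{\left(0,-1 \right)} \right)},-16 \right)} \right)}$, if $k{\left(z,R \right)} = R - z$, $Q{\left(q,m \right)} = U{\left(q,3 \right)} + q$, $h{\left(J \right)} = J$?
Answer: $693$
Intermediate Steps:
$Q{\left(q,m \right)} = -1 + q$
$N{\left(532 \right)} - k{\left(171,Q{\left(h{\left(v{\left(0,-1 \right)} \right)},-16 \right)} \right)} = 521 - \left(\left(-1 + 0\right) - 171\right) = 521 - \left(-1 - 171\right) = 521 - -172 = 521 + 172 = 693$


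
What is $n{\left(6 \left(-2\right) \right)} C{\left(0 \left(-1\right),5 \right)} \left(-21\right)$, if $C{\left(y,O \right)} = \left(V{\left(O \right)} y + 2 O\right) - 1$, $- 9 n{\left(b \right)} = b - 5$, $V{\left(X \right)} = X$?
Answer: $-357$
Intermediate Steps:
$n{\left(b \right)} = \frac{5}{9} - \frac{b}{9}$ ($n{\left(b \right)} = - \frac{b - 5}{9} = - \frac{-5 + b}{9} = \frac{5}{9} - \frac{b}{9}$)
$C{\left(y,O \right)} = -1 + 2 O + O y$ ($C{\left(y,O \right)} = \left(O y + 2 O\right) - 1 = \left(2 O + O y\right) - 1 = -1 + 2 O + O y$)
$n{\left(6 \left(-2\right) \right)} C{\left(0 \left(-1\right),5 \right)} \left(-21\right) = \left(\frac{5}{9} - \frac{6 \left(-2\right)}{9}\right) \left(-1 + 2 \cdot 5 + 5 \cdot 0 \left(-1\right)\right) \left(-21\right) = \left(\frac{5}{9} - - \frac{4}{3}\right) \left(-1 + 10 + 5 \cdot 0\right) \left(-21\right) = \left(\frac{5}{9} + \frac{4}{3}\right) \left(-1 + 10 + 0\right) \left(-21\right) = \frac{17}{9} \cdot 9 \left(-21\right) = 17 \left(-21\right) = -357$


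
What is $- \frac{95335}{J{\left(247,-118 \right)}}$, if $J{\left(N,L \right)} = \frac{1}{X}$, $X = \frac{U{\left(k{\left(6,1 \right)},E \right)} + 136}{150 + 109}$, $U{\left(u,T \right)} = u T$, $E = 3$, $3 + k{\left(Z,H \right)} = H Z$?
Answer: $- \frac{13823575}{259} \approx -53373.0$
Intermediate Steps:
$k{\left(Z,H \right)} = -3 + H Z$
$U{\left(u,T \right)} = T u$
$X = \frac{145}{259}$ ($X = \frac{3 \left(-3 + 1 \cdot 6\right) + 136}{150 + 109} = \frac{3 \left(-3 + 6\right) + 136}{259} = \left(3 \cdot 3 + 136\right) \frac{1}{259} = \left(9 + 136\right) \frac{1}{259} = 145 \cdot \frac{1}{259} = \frac{145}{259} \approx 0.55985$)
$J{\left(N,L \right)} = \frac{259}{145}$ ($J{\left(N,L \right)} = \frac{1}{\frac{145}{259}} = \frac{259}{145}$)
$- \frac{95335}{J{\left(247,-118 \right)}} = - \frac{95335}{\frac{259}{145}} = \left(-95335\right) \frac{145}{259} = - \frac{13823575}{259}$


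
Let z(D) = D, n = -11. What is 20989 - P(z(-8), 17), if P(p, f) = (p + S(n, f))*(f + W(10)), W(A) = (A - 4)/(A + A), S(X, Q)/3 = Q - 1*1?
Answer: 20297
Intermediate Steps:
S(X, Q) = -3 + 3*Q (S(X, Q) = 3*(Q - 1*1) = 3*(Q - 1) = 3*(-1 + Q) = -3 + 3*Q)
W(A) = (-4 + A)/(2*A) (W(A) = (-4 + A)/((2*A)) = (-4 + A)*(1/(2*A)) = (-4 + A)/(2*A))
P(p, f) = (3/10 + f)*(-3 + p + 3*f) (P(p, f) = (p + (-3 + 3*f))*(f + (½)*(-4 + 10)/10) = (-3 + p + 3*f)*(f + (½)*(⅒)*6) = (-3 + p + 3*f)*(f + 3/10) = (-3 + p + 3*f)*(3/10 + f) = (3/10 + f)*(-3 + p + 3*f))
20989 - P(z(-8), 17) = 20989 - (-9/10 + 3*17² - 21/10*17 + (3/10)*(-8) + 17*(-8)) = 20989 - (-9/10 + 3*289 - 357/10 - 12/5 - 136) = 20989 - (-9/10 + 867 - 357/10 - 12/5 - 136) = 20989 - 1*692 = 20989 - 692 = 20297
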